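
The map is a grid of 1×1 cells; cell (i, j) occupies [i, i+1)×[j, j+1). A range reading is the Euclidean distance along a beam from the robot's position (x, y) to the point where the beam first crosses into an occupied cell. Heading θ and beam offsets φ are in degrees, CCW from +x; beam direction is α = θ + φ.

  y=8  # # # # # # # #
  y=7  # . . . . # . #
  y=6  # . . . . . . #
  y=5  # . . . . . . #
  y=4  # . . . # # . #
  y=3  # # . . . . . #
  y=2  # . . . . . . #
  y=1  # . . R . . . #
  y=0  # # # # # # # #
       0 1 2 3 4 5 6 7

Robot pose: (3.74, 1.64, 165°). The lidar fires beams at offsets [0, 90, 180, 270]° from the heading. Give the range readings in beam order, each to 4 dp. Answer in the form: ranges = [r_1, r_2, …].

ranges = [2.8367, 0.6626, 2.4728, 2.4433]

beam 1: φ=0°, α=165°
  d=(-0.9659,0.2588)  start (3,1)  tX=0.7661 tY=1.3909  stride 1/|dx|=1.0353 1/|dy|=3.8637
    cross x-line → (2,1), t=0.7661
    cross y-line → (2,2), t=1.3909
    cross x-line → (1,2), t=1.8014
    cross x-line → (0,2), t=2.8367 (wall)
  → r_1 = 2.8367
beam 2: φ=90°, α=255°
  d=(-0.2588,-0.9659)  start (3,1)  tX=2.8591 tY=0.6626  stride 1/|dx|=3.8637 1/|dy|=1.0353
    cross y-line → (3,0), t=0.6626 (wall)
  → r_2 = 0.6626
beam 3: φ=180°, α=345°
  d=(0.9659,-0.2588)  start (3,1)  tX=0.2692 tY=2.4728  stride 1/|dx|=1.0353 1/|dy|=3.8637
    cross x-line → (4,1), t=0.2692
    cross x-line → (5,1), t=1.3044
    cross x-line → (6,1), t=2.3397
    cross y-line → (6,0), t=2.4728 (wall)
  → r_3 = 2.4728
beam 4: φ=270°, α=75°
  d=(0.2588,0.9659)  start (3,1)  tX=1.0046 tY=0.3727  stride 1/|dx|=3.8637 1/|dy|=1.0353
    cross y-line → (3,2), t=0.3727
    cross x-line → (4,2), t=1.0046
    cross y-line → (4,3), t=1.4080
    cross y-line → (4,4), t=2.4433 (wall)
  → r_4 = 2.4433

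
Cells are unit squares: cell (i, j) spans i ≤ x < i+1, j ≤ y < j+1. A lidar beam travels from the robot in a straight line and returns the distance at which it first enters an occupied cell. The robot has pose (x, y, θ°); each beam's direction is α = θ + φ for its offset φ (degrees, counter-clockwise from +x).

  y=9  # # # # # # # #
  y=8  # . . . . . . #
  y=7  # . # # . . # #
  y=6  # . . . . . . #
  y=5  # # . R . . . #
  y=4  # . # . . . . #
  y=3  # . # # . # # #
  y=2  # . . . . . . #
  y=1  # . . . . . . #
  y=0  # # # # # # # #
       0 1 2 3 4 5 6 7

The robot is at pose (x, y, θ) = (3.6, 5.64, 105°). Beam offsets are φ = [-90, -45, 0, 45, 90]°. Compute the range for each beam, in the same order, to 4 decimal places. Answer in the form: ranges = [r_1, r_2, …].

ranges = [3.5199, 3.8798, 1.4080, 3.0022, 1.6564]

beam 1: φ=-90°, α=15°
  dir = (cos 15°, sin 15°) = (0.9659, 0.2588); from cell (3,5)
  next x-line at t=0.4141, next y-line at t=1.3909; Δt_x=1.0353, Δt_y=3.8637
    x: enter (4,5) at t=0.4141
    y: enter (4,6) at t=1.3909
    x: enter (5,6) at t=1.4494
    x: enter (6,6) at t=2.4847
    x: enter (7,6) at t=3.5199 ← occupied
  → r_1 = 3.5199
beam 2: φ=-45°, α=60°
  dir = (cos 60°, sin 60°) = (0.5000, 0.8660); from cell (3,5)
  next x-line at t=0.8000, next y-line at t=0.4157; Δt_x=2.0000, Δt_y=1.1547
    y: enter (3,6) at t=0.4157
    x: enter (4,6) at t=0.8000
    y: enter (4,7) at t=1.5704
    y: enter (4,8) at t=2.7251
    x: enter (5,8) at t=2.8000
    y: enter (5,9) at t=3.8798 ← occupied
  → r_2 = 3.8798
beam 3: φ=0°, α=105°
  dir = (cos 105°, sin 105°) = (-0.2588, 0.9659); from cell (3,5)
  next x-line at t=2.3182, next y-line at t=0.3727; Δt_x=3.8637, Δt_y=1.0353
    y: enter (3,6) at t=0.3727
    y: enter (3,7) at t=1.4080 ← occupied
  → r_3 = 1.4080
beam 4: φ=45°, α=150°
  dir = (cos 150°, sin 150°) = (-0.8660, 0.5000); from cell (3,5)
  next x-line at t=0.6928, next y-line at t=0.7200; Δt_x=1.1547, Δt_y=2.0000
    x: enter (2,5) at t=0.6928
    y: enter (2,6) at t=0.7200
    x: enter (1,6) at t=1.8475
    y: enter (1,7) at t=2.7200
    x: enter (0,7) at t=3.0022 ← occupied
  → r_4 = 3.0022
beam 5: φ=90°, α=195°
  dir = (cos 195°, sin 195°) = (-0.9659, -0.2588); from cell (3,5)
  next x-line at t=0.6212, next y-line at t=2.4728; Δt_x=1.0353, Δt_y=3.8637
    x: enter (2,5) at t=0.6212
    x: enter (1,5) at t=1.6564 ← occupied
  → r_5 = 1.6564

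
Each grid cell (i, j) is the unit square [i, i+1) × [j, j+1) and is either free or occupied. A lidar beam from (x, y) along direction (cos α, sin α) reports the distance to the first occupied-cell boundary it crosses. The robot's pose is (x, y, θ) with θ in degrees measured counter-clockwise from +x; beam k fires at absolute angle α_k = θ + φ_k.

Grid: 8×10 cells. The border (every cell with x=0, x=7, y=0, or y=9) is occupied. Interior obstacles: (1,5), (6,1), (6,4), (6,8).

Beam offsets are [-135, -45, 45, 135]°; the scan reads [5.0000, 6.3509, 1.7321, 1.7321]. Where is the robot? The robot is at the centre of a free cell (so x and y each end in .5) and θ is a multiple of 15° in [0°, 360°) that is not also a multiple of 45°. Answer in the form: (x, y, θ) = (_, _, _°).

(x, y, θ) = (5.5, 6.5, 285°)

Candidates: 44 free-cell centres × 16 headings = 704 poses. Raycast each; keep the one whose scan matches to 4 dp.
  (6.5, 6.5, 105°): beam 1 = 0.5774 ≠ 5.0000 ✗
  (4.5, 3.5, 15°): beam 1 = 2.8868 ≠ 5.0000 ✗
  (2.5, 6.5, 285°): beam 1 = 1.7321 ≠ 5.0000 ✗
  (6.5, 6.5, 210°): beam 1 = 1.5529 ≠ 5.0000 ✗
  (5.5, 7.5, 15°): beam 1 = 7.5056 ≠ 5.0000 ✗
  …
  (5.5, 6.5, 285°): r_1=5.0000, r_2=6.3509, r_3=1.7321, r_4=1.7321 — all match ✓
Only this pose fits every beam.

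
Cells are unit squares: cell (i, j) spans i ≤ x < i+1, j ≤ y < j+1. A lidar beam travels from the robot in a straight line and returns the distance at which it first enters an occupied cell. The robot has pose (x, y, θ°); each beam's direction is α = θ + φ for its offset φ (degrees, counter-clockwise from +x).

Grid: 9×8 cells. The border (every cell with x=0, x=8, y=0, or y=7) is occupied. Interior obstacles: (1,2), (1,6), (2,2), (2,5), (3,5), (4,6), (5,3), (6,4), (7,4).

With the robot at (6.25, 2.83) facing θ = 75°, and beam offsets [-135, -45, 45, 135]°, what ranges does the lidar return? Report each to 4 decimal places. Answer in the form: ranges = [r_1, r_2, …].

ranges = [2.1131, 2.0207, 0.5000, 3.6600]

beam 1: φ=-135°, α=300°
  d=(0.5000,-0.8660)  start (6,2)  tX=1.5000 tY=0.9584  stride 1/|dx|=2.0000 1/|dy|=1.1547
    cross y-line → (6,1), t=0.9584
    cross x-line → (7,1), t=1.5000
    cross y-line → (7,0), t=2.1131 (wall)
  → r_1 = 2.1131
beam 2: φ=-45°, α=30°
  d=(0.8660,0.5000)  start (6,2)  tX=0.8660 tY=0.3400  stride 1/|dx|=1.1547 1/|dy|=2.0000
    cross y-line → (6,3), t=0.3400
    cross x-line → (7,3), t=0.8660
    cross x-line → (8,3), t=2.0207 (wall)
  → r_2 = 2.0207
beam 3: φ=45°, α=120°
  d=(-0.5000,0.8660)  start (6,2)  tX=0.5000 tY=0.1963  stride 1/|dx|=2.0000 1/|dy|=1.1547
    cross y-line → (6,3), t=0.1963
    cross x-line → (5,3), t=0.5000 (wall)
  → r_3 = 0.5000
beam 4: φ=135°, α=210°
  d=(-0.8660,-0.5000)  start (6,2)  tX=0.2887 tY=1.6600  stride 1/|dx|=1.1547 1/|dy|=2.0000
    cross x-line → (5,2), t=0.2887
    cross x-line → (4,2), t=1.4434
    cross y-line → (4,1), t=1.6600
    cross x-line → (3,1), t=2.5981
    cross y-line → (3,0), t=3.6600 (wall)
  → r_4 = 3.6600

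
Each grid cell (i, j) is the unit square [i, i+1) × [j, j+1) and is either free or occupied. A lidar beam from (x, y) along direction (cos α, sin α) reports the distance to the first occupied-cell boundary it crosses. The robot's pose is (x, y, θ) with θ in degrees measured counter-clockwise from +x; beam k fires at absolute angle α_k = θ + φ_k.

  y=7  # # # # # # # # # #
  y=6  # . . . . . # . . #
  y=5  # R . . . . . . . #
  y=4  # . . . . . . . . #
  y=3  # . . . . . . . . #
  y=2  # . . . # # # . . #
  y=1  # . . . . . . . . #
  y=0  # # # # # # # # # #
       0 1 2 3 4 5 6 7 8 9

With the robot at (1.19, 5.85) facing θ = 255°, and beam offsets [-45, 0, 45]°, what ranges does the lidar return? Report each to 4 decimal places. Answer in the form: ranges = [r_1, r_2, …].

beam 1: φ=-45°, α=210°
  d=(-0.8660,-0.5000)  start (1,5)  tX=0.2194 tY=1.7000  stride 1/|dx|=1.1547 1/|dy|=2.0000
    cross x-line → (0,5), t=0.2194 (wall)
  → r_1 = 0.2194
beam 2: φ=0°, α=255°
  d=(-0.2588,-0.9659)  start (1,5)  tX=0.7341 tY=0.8800  stride 1/|dx|=3.8637 1/|dy|=1.0353
    cross x-line → (0,5), t=0.7341 (wall)
  → r_2 = 0.7341
beam 3: φ=45°, α=300°
  d=(0.5000,-0.8660)  start (1,5)  tX=1.6200 tY=0.9815  stride 1/|dx|=2.0000 1/|dy|=1.1547
    cross y-line → (1,4), t=0.9815
    cross x-line → (2,4), t=1.6200
    cross y-line → (2,3), t=2.1362
    cross y-line → (2,2), t=3.2909
    cross x-line → (3,2), t=3.6200
    cross y-line → (3,1), t=4.4456
    cross y-line → (3,0), t=5.6003 (wall)
  → r_3 = 5.6003

ranges = [0.2194, 0.7341, 5.6003]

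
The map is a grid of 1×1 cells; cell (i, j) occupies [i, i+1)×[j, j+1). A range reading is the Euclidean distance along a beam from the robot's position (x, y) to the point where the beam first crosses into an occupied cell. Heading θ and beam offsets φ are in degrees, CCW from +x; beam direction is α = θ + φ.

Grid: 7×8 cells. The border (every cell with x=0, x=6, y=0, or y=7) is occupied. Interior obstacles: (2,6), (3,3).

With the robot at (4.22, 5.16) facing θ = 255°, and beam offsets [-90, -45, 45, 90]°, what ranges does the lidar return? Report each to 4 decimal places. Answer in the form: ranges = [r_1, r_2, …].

beam 1: φ=-90°, α=165°
  cosα=-0.9659 sinα=0.2588 | (4,5) | tMaxX 0.2278 tMaxY 3.2455 | tΔX 1.0353 tΔY 3.8637
    t=0.2278 [x] (3,5)
    t=1.2630 [x] (2,5)
    t=2.2983 [x] (1,5)
    t=3.2455 [y] (1,6)
    t=3.3336 [x] (0,6) — stop
  → r_1 = 3.3336
beam 2: φ=-45°, α=210°
  cosα=-0.8660 sinα=-0.5000 | (4,5) | tMaxX 0.2540 tMaxY 0.3200 | tΔX 1.1547 tΔY 2.0000
    t=0.2540 [x] (3,5)
    t=0.3200 [y] (3,4)
    t=1.4087 [x] (2,4)
    t=2.3200 [y] (2,3)
    t=2.5634 [x] (1,3)
    t=3.7181 [x] (0,3) — stop
  → r_2 = 3.7181
beam 3: φ=45°, α=300°
  cosα=0.5000 sinα=-0.8660 | (4,5) | tMaxX 1.5600 tMaxY 0.1848 | tΔX 2.0000 tΔY 1.1547
    t=0.1848 [y] (4,4)
    t=1.3395 [y] (4,3)
    t=1.5600 [x] (5,3)
    t=2.4942 [y] (5,2)
    t=3.5600 [x] (6,2) — stop
  → r_3 = 3.5600
beam 4: φ=90°, α=345°
  cosα=0.9659 sinα=-0.2588 | (4,5) | tMaxX 0.8075 tMaxY 0.6182 | tΔX 1.0353 tΔY 3.8637
    t=0.6182 [y] (4,4)
    t=0.8075 [x] (5,4)
    t=1.8428 [x] (6,4) — stop
  → r_4 = 1.8428

ranges = [3.3336, 3.7181, 3.5600, 1.8428]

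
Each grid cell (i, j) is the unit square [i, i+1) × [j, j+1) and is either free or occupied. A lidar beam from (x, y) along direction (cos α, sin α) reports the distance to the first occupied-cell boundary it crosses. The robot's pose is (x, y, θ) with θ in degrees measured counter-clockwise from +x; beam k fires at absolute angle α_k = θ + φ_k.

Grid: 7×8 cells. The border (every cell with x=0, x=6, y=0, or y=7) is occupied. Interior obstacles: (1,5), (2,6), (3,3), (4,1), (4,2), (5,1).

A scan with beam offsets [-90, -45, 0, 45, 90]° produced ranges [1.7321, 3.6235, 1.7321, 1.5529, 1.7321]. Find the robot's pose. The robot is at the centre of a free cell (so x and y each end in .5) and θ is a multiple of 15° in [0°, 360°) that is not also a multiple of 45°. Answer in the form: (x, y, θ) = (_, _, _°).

Enumerate (i+0.5, j+0.5, θ) over the 24 free cells and 16 admissible headings. For each, cast all 5 beams and compare to the given ranges.
  (5.5, 2.5, 345°): beam 1 = 0.5176 ≠ 1.7321 ✗
  (2.5, 5.5, 15°): beam 1 = 1.9319 ≠ 1.7321 ✗
  (3.5, 4.5, 345°): beam 1 = 0.5176 ≠ 1.7321 ✗
  (3.5, 2.5, 195°): beam 1 = 0.5176 ≠ 1.7321 ✗
  …
  (4.5, 5.5, 330°): r_1=1.7321, r_2=3.6235, r_3=1.7321, r_4=1.5529, r_5=1.7321 — all match ✓
No second candidate reproduces the full scan.

(x, y, θ) = (4.5, 5.5, 330°)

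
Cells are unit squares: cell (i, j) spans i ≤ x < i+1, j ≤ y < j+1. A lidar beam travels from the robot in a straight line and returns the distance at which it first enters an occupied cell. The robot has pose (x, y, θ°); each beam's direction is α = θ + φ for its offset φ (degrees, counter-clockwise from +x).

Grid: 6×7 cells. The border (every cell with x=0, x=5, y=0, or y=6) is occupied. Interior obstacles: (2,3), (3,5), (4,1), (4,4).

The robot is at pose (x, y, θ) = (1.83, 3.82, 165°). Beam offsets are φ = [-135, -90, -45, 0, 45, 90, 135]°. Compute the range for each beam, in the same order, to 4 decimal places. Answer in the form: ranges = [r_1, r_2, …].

ranges = [0.1963, 2.2569, 1.6600, 0.8593, 0.9584, 2.9195, 0.3400]

beam 1: φ=-135°, α=30°
  dir = (cos 30°, sin 30°) = (0.8660, 0.5000); from cell (1,3)
  next x-line at t=0.1963, next y-line at t=0.3600; Δt_x=1.1547, Δt_y=2.0000
    x: enter (2,3) at t=0.1963 ← occupied
  → r_1 = 0.1963
beam 2: φ=-90°, α=75°
  dir = (cos 75°, sin 75°) = (0.2588, 0.9659); from cell (1,3)
  next x-line at t=0.6568, next y-line at t=0.1863; Δt_x=3.8637, Δt_y=1.0353
    y: enter (1,4) at t=0.1863
    x: enter (2,4) at t=0.6568
    y: enter (2,5) at t=1.2216
    y: enter (2,6) at t=2.2569 ← occupied
  → r_2 = 2.2569
beam 3: φ=-45°, α=120°
  dir = (cos 120°, sin 120°) = (-0.5000, 0.8660); from cell (1,3)
  next x-line at t=1.6600, next y-line at t=0.2078; Δt_x=2.0000, Δt_y=1.1547
    y: enter (1,4) at t=0.2078
    y: enter (1,5) at t=1.3625
    x: enter (0,5) at t=1.6600 ← occupied
  → r_3 = 1.6600
beam 4: φ=0°, α=165°
  dir = (cos 165°, sin 165°) = (-0.9659, 0.2588); from cell (1,3)
  next x-line at t=0.8593, next y-line at t=0.6955; Δt_x=1.0353, Δt_y=3.8637
    y: enter (1,4) at t=0.6955
    x: enter (0,4) at t=0.8593 ← occupied
  → r_4 = 0.8593
beam 5: φ=45°, α=210°
  dir = (cos 210°, sin 210°) = (-0.8660, -0.5000); from cell (1,3)
  next x-line at t=0.9584, next y-line at t=1.6400; Δt_x=1.1547, Δt_y=2.0000
    x: enter (0,3) at t=0.9584 ← occupied
  → r_5 = 0.9584
beam 6: φ=90°, α=255°
  dir = (cos 255°, sin 255°) = (-0.2588, -0.9659); from cell (1,3)
  next x-line at t=3.2069, next y-line at t=0.8489; Δt_x=3.8637, Δt_y=1.0353
    y: enter (1,2) at t=0.8489
    y: enter (1,1) at t=1.8842
    y: enter (1,0) at t=2.9195 ← occupied
  → r_6 = 2.9195
beam 7: φ=135°, α=300°
  dir = (cos 300°, sin 300°) = (0.5000, -0.8660); from cell (1,3)
  next x-line at t=0.3400, next y-line at t=0.9469; Δt_x=2.0000, Δt_y=1.1547
    x: enter (2,3) at t=0.3400 ← occupied
  → r_7 = 0.3400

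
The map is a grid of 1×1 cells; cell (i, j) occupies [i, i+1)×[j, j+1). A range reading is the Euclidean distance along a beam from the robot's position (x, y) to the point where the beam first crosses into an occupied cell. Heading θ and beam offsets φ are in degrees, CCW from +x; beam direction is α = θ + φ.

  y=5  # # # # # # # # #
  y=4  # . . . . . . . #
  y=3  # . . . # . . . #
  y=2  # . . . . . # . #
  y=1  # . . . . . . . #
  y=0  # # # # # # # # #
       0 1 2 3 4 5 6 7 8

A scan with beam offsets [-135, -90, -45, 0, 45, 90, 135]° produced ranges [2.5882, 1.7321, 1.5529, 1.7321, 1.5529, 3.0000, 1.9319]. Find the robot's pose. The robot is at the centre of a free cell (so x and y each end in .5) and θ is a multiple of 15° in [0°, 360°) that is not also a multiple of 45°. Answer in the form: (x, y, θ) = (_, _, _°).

(x, y, θ) = (2.5, 2.5, 240°)

Candidates: 26 free-cell centres × 16 headings = 416 poses. Raycast each; keep the one whose scan matches to 4 dp.
  (4.5, 4.5, 330°): beam 1 = 3.6235 ≠ 2.5882 ✗
  (2.5, 1.5, 120°): beam 1 = 1.9319 ≠ 2.5882 ✗
  (3.5, 2.5, 195°): beam 1 = 1.0000 ≠ 2.5882 ✗
  …
  (2.5, 2.5, 240°): r_1=2.5882, r_2=1.7321, r_3=1.5529, r_4=1.7321, r_5=1.5529, r_6=3.0000, r_7=1.9319 — all match ✓
Unique over the lattice → pose = (2.5, 2.5, 240°).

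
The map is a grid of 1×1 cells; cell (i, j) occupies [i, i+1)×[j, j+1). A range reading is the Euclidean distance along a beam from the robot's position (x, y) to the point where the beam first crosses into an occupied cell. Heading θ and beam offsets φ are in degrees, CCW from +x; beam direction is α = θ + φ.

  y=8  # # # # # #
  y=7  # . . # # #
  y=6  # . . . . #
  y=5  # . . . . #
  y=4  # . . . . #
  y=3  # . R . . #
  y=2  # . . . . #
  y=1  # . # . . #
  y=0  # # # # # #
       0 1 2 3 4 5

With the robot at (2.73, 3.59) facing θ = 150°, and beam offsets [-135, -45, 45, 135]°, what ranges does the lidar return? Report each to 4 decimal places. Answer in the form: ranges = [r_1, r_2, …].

beam 1: φ=-135°, α=15°
  d=(0.9659,0.2588)  start (2,3)  tX=0.2795 tY=1.5841  stride 1/|dx|=1.0353 1/|dy|=3.8637
    cross x-line → (3,3), t=0.2795
    cross x-line → (4,3), t=1.3148
    cross y-line → (4,4), t=1.5841
    cross x-line → (5,4), t=2.3501 (wall)
  → r_1 = 2.3501
beam 2: φ=-45°, α=105°
  d=(-0.2588,0.9659)  start (2,3)  tX=2.8205 tY=0.4245  stride 1/|dx|=3.8637 1/|dy|=1.0353
    cross y-line → (2,4), t=0.4245
    cross y-line → (2,5), t=1.4597
    cross y-line → (2,6), t=2.4950
    cross x-line → (1,6), t=2.8205
    cross y-line → (1,7), t=3.5303
    cross y-line → (1,8), t=4.5656 (wall)
  → r_2 = 4.5656
beam 3: φ=45°, α=195°
  d=(-0.9659,-0.2588)  start (2,3)  tX=0.7558 tY=2.2796  stride 1/|dx|=1.0353 1/|dy|=3.8637
    cross x-line → (1,3), t=0.7558
    cross x-line → (0,3), t=1.7910 (wall)
  → r_3 = 1.7910
beam 4: φ=135°, α=285°
  d=(0.2588,-0.9659)  start (2,3)  tX=1.0432 tY=0.6108  stride 1/|dx|=3.8637 1/|dy|=1.0353
    cross y-line → (2,2), t=0.6108
    cross x-line → (3,2), t=1.0432
    cross y-line → (3,1), t=1.6461
    cross y-line → (3,0), t=2.6814 (wall)
  → r_4 = 2.6814

ranges = [2.3501, 4.5656, 1.7910, 2.6814]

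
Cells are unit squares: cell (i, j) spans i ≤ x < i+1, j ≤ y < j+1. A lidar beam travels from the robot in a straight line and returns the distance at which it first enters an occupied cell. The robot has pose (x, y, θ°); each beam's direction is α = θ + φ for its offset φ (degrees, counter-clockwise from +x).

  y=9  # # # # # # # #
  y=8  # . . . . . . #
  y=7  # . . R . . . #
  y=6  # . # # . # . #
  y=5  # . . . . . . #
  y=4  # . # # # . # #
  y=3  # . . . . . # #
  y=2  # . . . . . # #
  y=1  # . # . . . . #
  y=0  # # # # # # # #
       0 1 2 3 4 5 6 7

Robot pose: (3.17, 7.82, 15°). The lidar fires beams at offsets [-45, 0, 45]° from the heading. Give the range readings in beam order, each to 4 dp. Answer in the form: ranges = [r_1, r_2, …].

ranges = [2.1131, 3.9651, 1.3625]

beam 1: φ=-45°, α=330°
  d=(0.8660,-0.5000)  start (3,7)  tX=0.9584 tY=1.6400  stride 1/|dx|=1.1547 1/|dy|=2.0000
    cross x-line → (4,7), t=0.9584
    cross y-line → (4,6), t=1.6400
    cross x-line → (5,6), t=2.1131 (wall)
  → r_1 = 2.1131
beam 2: φ=0°, α=15°
  d=(0.9659,0.2588)  start (3,7)  tX=0.8593 tY=0.6955  stride 1/|dx|=1.0353 1/|dy|=3.8637
    cross y-line → (3,8), t=0.6955
    cross x-line → (4,8), t=0.8593
    cross x-line → (5,8), t=1.8946
    cross x-line → (6,8), t=2.9298
    cross x-line → (7,8), t=3.9651 (wall)
  → r_2 = 3.9651
beam 3: φ=45°, α=60°
  d=(0.5000,0.8660)  start (3,7)  tX=1.6600 tY=0.2078  stride 1/|dx|=2.0000 1/|dy|=1.1547
    cross y-line → (3,8), t=0.2078
    cross y-line → (3,9), t=1.3625 (wall)
  → r_3 = 1.3625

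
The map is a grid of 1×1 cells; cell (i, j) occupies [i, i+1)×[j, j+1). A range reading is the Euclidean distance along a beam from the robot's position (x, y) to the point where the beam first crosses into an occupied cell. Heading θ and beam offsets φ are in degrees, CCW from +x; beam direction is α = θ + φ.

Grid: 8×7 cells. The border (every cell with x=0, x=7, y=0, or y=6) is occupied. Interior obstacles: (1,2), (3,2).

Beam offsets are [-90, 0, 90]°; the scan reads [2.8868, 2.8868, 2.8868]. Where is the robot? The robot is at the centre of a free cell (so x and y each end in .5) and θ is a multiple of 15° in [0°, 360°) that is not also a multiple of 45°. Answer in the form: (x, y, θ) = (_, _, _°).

The pose lattice has 28·16 = 448 candidates. Test each by forward raycasting.
  (5.5, 1.5, 285°): beam 1 = 1.9319 ≠ 2.8868 ✗
  (5.5, 2.5, 75°): beam 1 = 1.5529 ≠ 2.8868 ✗
  (1.5, 5.5, 105°): beam 1 = 1.9319 ≠ 2.8868 ✗
  …
  (4.5, 3.5, 30°): r_1=2.8868, r_2=2.8868, r_3=2.8868 — all match ✓
Only this pose fits every beam.

(x, y, θ) = (4.5, 3.5, 30°)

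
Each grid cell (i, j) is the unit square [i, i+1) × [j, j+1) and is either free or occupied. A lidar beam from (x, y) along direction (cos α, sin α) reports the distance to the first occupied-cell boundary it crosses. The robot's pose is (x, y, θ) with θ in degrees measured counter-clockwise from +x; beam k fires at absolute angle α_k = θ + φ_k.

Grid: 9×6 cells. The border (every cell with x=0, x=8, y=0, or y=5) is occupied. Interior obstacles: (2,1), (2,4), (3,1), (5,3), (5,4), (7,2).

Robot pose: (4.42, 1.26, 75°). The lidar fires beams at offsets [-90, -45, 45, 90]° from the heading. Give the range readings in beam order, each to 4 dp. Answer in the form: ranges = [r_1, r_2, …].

ranges = [1.0046, 2.9791, 0.8400, 0.4348]

beam 1: φ=-90°, α=345°
  direction (0.9659, -0.2588); cell (4,1); t to first gridline: x 0.6005, y 1.0046 (then +1.0353 / +3.8637)
    (5,1) via x @ 0.6005
    (5,0) via y @ 1.0046  # hit
  → r_1 = 1.0046
beam 2: φ=-45°, α=30°
  direction (0.8660, 0.5000); cell (4,1); t to first gridline: x 0.6697, y 1.4800 (then +1.1547 / +2.0000)
    (5,1) via x @ 0.6697
    (5,2) via y @ 1.4800
    (6,2) via x @ 1.8244
    (7,2) via x @ 2.9791  # hit
  → r_2 = 2.9791
beam 3: φ=45°, α=120°
  direction (-0.5000, 0.8660); cell (4,1); t to first gridline: x 0.8400, y 0.8545 (then +2.0000 / +1.1547)
    (3,1) via x @ 0.8400  # hit
  → r_3 = 0.8400
beam 4: φ=90°, α=165°
  direction (-0.9659, 0.2588); cell (4,1); t to first gridline: x 0.4348, y 2.8591 (then +1.0353 / +3.8637)
    (3,1) via x @ 0.4348  # hit
  → r_4 = 0.4348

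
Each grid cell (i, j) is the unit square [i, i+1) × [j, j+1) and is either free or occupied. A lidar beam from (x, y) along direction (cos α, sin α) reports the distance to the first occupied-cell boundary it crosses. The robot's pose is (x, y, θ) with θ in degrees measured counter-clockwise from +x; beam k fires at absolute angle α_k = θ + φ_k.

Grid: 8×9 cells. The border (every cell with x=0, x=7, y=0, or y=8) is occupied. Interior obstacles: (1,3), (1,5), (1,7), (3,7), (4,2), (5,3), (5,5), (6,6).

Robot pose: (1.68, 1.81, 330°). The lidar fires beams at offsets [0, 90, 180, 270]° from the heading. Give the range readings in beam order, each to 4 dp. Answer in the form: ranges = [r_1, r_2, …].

ranges = [1.6200, 7.1476, 0.7852, 0.9353]

beam 1: φ=0°, α=330°
  cosα=0.8660 sinα=-0.5000 | (1,1) | tMaxX 0.3695 tMaxY 1.6200 | tΔX 1.1547 tΔY 2.0000
    t=0.3695 [x] (2,1)
    t=1.5242 [x] (3,1)
    t=1.6200 [y] (3,0) — stop
  → r_1 = 1.6200
beam 2: φ=90°, α=60°
  cosα=0.5000 sinα=0.8660 | (1,1) | tMaxX 0.6400 tMaxY 0.2194 | tΔX 2.0000 tΔY 1.1547
    t=0.2194 [y] (1,2)
    t=0.6400 [x] (2,2)
    t=1.3741 [y] (2,3)
    t=2.5288 [y] (2,4)
    t=2.6400 [x] (3,4)
    t=3.6835 [y] (3,5)
    t=4.6400 [x] (4,5)
    t=4.8382 [y] (4,6)
    t=5.9929 [y] (4,7)
    t=6.6400 [x] (5,7)
    t=7.1476 [y] (5,8) — stop
  → r_2 = 7.1476
beam 3: φ=180°, α=150°
  cosα=-0.8660 sinα=0.5000 | (1,1) | tMaxX 0.7852 tMaxY 0.3800 | tΔX 1.1547 tΔY 2.0000
    t=0.3800 [y] (1,2)
    t=0.7852 [x] (0,2) — stop
  → r_3 = 0.7852
beam 4: φ=270°, α=240°
  cosα=-0.5000 sinα=-0.8660 | (1,1) | tMaxX 1.3600 tMaxY 0.9353 | tΔX 2.0000 tΔY 1.1547
    t=0.9353 [y] (1,0) — stop
  → r_4 = 0.9353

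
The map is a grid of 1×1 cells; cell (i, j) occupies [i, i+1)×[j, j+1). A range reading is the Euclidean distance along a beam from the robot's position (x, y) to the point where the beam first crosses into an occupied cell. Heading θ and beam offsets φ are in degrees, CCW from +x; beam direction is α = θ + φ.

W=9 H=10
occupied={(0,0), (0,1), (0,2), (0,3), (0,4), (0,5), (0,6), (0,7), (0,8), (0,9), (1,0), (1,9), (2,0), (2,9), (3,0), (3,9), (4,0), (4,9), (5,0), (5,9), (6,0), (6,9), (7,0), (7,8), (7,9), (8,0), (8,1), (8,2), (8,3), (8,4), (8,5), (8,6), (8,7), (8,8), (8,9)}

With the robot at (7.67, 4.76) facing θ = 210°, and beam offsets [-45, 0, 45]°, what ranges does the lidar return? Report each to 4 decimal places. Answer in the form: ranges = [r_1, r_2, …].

beam 1: φ=-45°, α=165°
  d=(-0.9659,0.2588)  start (7,4)  tX=0.6936 tY=0.9273  stride 1/|dx|=1.0353 1/|dy|=3.8637
    cross x-line → (6,4), t=0.6936
    cross y-line → (6,5), t=0.9273
    cross x-line → (5,5), t=1.7289
    cross x-line → (4,5), t=2.7642
    cross x-line → (3,5), t=3.7995
    cross y-line → (3,6), t=4.7910
    cross x-line → (2,6), t=4.8347
    cross x-line → (1,6), t=5.8700
    cross x-line → (0,6), t=6.9053 (wall)
  → r_1 = 6.9053
beam 2: φ=0°, α=210°
  d=(-0.8660,-0.5000)  start (7,4)  tX=0.7736 tY=1.5200  stride 1/|dx|=1.1547 1/|dy|=2.0000
    cross x-line → (6,4), t=0.7736
    cross y-line → (6,3), t=1.5200
    cross x-line → (5,3), t=1.9283
    cross x-line → (4,3), t=3.0831
    cross y-line → (4,2), t=3.5200
    cross x-line → (3,2), t=4.2378
    cross x-line → (2,2), t=5.3925
    cross y-line → (2,1), t=5.5200
    cross x-line → (1,1), t=6.5472
    cross y-line → (1,0), t=7.5200 (wall)
  → r_2 = 7.5200
beam 3: φ=45°, α=255°
  d=(-0.2588,-0.9659)  start (7,4)  tX=2.5887 tY=0.7868  stride 1/|dx|=3.8637 1/|dy|=1.0353
    cross y-line → (7,3), t=0.7868
    cross y-line → (7,2), t=1.8221
    cross x-line → (6,2), t=2.5887
    cross y-line → (6,1), t=2.8574
    cross y-line → (6,0), t=3.8926 (wall)
  → r_3 = 3.8926

ranges = [6.9053, 7.5200, 3.8926]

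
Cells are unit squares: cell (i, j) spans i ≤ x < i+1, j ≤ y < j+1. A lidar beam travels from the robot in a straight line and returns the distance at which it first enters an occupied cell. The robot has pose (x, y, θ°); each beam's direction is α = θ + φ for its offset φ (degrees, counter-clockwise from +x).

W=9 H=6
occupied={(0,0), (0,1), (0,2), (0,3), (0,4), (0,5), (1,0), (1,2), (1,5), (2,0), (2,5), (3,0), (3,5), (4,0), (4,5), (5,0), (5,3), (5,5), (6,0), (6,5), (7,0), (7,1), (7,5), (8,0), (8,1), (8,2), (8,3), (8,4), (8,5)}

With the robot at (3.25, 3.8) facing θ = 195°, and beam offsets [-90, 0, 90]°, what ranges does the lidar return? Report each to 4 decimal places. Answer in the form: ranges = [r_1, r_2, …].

ranges = [1.2423, 2.3294, 2.8988]

beam 1: φ=-90°, α=105°
  cosα=-0.2588 sinα=0.9659 | (3,3) | tMaxX 0.9659 tMaxY 0.2071 | tΔX 3.8637 tΔY 1.0353
    t=0.2071 [y] (3,4)
    t=0.9659 [x] (2,4)
    t=1.2423 [y] (2,5) — stop
  → r_1 = 1.2423
beam 2: φ=0°, α=195°
  cosα=-0.9659 sinα=-0.2588 | (3,3) | tMaxX 0.2588 tMaxY 3.0910 | tΔX 1.0353 tΔY 3.8637
    t=0.2588 [x] (2,3)
    t=1.2941 [x] (1,3)
    t=2.3294 [x] (0,3) — stop
  → r_2 = 2.3294
beam 3: φ=90°, α=285°
  cosα=0.2588 sinα=-0.9659 | (3,3) | tMaxX 2.8978 tMaxY 0.8282 | tΔX 3.8637 tΔY 1.0353
    t=0.8282 [y] (3,2)
    t=1.8635 [y] (3,1)
    t=2.8978 [x] (4,1)
    t=2.8988 [y] (4,0) — stop
  → r_3 = 2.8988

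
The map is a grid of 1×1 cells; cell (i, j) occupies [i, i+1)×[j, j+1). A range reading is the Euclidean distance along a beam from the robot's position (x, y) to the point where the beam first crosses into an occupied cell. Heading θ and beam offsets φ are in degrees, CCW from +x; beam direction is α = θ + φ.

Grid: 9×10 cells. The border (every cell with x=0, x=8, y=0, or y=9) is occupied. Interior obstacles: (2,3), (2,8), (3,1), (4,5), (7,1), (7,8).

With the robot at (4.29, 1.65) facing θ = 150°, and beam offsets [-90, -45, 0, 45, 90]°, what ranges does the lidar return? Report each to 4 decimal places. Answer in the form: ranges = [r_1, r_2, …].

beam 1: φ=-90°, α=60°
  dir = (cos 60°, sin 60°) = (0.5000, 0.8660); from cell (4,1)
  next x-line at t=1.4200, next y-line at t=0.4041; Δt_x=2.0000, Δt_y=1.1547
    y: enter (4,2) at t=0.4041
    x: enter (5,2) at t=1.4200
    y: enter (5,3) at t=1.5588
    y: enter (5,4) at t=2.7135
    x: enter (6,4) at t=3.4200
    y: enter (6,5) at t=3.8682
    y: enter (6,6) at t=5.0229
    x: enter (7,6) at t=5.4200
    y: enter (7,7) at t=6.1776
    y: enter (7,8) at t=7.3323 ← occupied
  → r_1 = 7.3323
beam 2: φ=-45°, α=105°
  dir = (cos 105°, sin 105°) = (-0.2588, 0.9659); from cell (4,1)
  next x-line at t=1.1205, next y-line at t=0.3623; Δt_x=3.8637, Δt_y=1.0353
    y: enter (4,2) at t=0.3623
    x: enter (3,2) at t=1.1205
    y: enter (3,3) at t=1.3976
    y: enter (3,4) at t=2.4329
    y: enter (3,5) at t=3.4682
    y: enter (3,6) at t=4.5035
    x: enter (2,6) at t=4.9842
    y: enter (2,7) at t=5.5387
    y: enter (2,8) at t=6.5740 ← occupied
  → r_2 = 6.5740
beam 3: φ=0°, α=150°
  dir = (cos 150°, sin 150°) = (-0.8660, 0.5000); from cell (4,1)
  next x-line at t=0.3349, next y-line at t=0.7000; Δt_x=1.1547, Δt_y=2.0000
    x: enter (3,1) at t=0.3349 ← occupied
  → r_3 = 0.3349
beam 4: φ=45°, α=195°
  dir = (cos 195°, sin 195°) = (-0.9659, -0.2588); from cell (4,1)
  next x-line at t=0.3002, next y-line at t=2.5114; Δt_x=1.0353, Δt_y=3.8637
    x: enter (3,1) at t=0.3002 ← occupied
  → r_4 = 0.3002
beam 5: φ=90°, α=240°
  dir = (cos 240°, sin 240°) = (-0.5000, -0.8660); from cell (4,1)
  next x-line at t=0.5800, next y-line at t=0.7506; Δt_x=2.0000, Δt_y=1.1547
    x: enter (3,1) at t=0.5800 ← occupied
  → r_5 = 0.5800

ranges = [7.3323, 6.5740, 0.3349, 0.3002, 0.5800]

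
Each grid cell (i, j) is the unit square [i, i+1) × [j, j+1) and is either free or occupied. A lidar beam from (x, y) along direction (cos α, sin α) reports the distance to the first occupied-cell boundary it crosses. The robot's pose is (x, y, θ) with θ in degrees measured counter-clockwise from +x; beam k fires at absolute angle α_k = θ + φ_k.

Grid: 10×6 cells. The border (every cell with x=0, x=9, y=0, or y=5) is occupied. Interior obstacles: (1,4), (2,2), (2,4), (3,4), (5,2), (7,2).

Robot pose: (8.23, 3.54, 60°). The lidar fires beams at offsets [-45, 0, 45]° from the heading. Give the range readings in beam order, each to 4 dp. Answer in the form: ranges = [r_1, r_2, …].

ranges = [0.7972, 1.5400, 1.5115]

beam 1: φ=-45°, α=15°
  cosα=0.9659 sinα=0.2588 | (8,3) | tMaxX 0.7972 tMaxY 1.7773 | tΔX 1.0353 tΔY 3.8637
    t=0.7972 [x] (9,3) — stop
  → r_1 = 0.7972
beam 2: φ=0°, α=60°
  cosα=0.5000 sinα=0.8660 | (8,3) | tMaxX 1.5400 tMaxY 0.5312 | tΔX 2.0000 tΔY 1.1547
    t=0.5312 [y] (8,4)
    t=1.5400 [x] (9,4) — stop
  → r_2 = 1.5400
beam 3: φ=45°, α=105°
  cosα=-0.2588 sinα=0.9659 | (8,3) | tMaxX 0.8887 tMaxY 0.4762 | tΔX 3.8637 tΔY 1.0353
    t=0.4762 [y] (8,4)
    t=0.8887 [x] (7,4)
    t=1.5115 [y] (7,5) — stop
  → r_3 = 1.5115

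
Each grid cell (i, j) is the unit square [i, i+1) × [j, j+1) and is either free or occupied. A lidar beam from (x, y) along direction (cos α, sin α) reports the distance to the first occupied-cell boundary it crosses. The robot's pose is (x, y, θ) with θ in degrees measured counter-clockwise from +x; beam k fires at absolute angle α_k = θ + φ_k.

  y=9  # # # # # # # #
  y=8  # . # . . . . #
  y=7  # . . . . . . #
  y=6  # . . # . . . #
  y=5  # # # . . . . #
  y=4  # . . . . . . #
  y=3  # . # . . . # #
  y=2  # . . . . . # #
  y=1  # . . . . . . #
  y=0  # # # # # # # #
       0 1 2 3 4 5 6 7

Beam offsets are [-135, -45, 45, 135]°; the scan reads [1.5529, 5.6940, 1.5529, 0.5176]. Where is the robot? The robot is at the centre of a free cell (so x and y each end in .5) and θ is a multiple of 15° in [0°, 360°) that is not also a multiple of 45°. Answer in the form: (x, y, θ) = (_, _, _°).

The pose lattice has 41·16 = 656 candidates. Test each by forward raycasting.
  (1.5, 1.5, 60°): beam 1 = 0.5176 ≠ 1.5529 ✗
  (1.5, 7.5, 120°): beam 1 = 1.9319 ≠ 1.5529 ✗
  (1.5, 6.5, 330°): beam 1 = 0.5176 ≠ 1.5529 ✗
  (5.5, 6.5, 300°): beam 4 = 2.5882 ≠ 0.5176 ✗
  …
  (1.5, 7.5, 60°): r_1=1.5529, r_2=5.6940, r_3=1.5529, r_4=0.5176 — all match ✓
Unique over the lattice → pose = (1.5, 7.5, 60°).

(x, y, θ) = (1.5, 7.5, 60°)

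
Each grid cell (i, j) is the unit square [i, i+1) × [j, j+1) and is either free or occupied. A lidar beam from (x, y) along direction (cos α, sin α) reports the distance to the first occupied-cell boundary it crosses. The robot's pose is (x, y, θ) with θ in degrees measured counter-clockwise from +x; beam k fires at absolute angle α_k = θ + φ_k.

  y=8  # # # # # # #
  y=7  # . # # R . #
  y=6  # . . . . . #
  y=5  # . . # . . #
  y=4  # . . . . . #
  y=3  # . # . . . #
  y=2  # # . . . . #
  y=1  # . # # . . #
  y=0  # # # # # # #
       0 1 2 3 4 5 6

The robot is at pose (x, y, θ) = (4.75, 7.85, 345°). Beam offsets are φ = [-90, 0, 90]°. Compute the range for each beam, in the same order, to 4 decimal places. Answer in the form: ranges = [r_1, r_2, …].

beam 1: φ=-90°, α=255°
  direction (-0.2588, -0.9659); cell (4,7); t to first gridline: x 2.8978, y 0.8800 (then +3.8637 / +1.0353)
    (4,6) via y @ 0.8800
    (4,5) via y @ 1.9153
    (3,5) via x @ 2.8978  # hit
  → r_1 = 2.8978
beam 2: φ=0°, α=345°
  direction (0.9659, -0.2588); cell (4,7); t to first gridline: x 0.2588, y 3.2841 (then +1.0353 / +3.8637)
    (5,7) via x @ 0.2588
    (6,7) via x @ 1.2941  # hit
  → r_2 = 1.2941
beam 3: φ=90°, α=75°
  direction (0.2588, 0.9659); cell (4,7); t to first gridline: x 0.9659, y 0.1553 (then +3.8637 / +1.0353)
    (4,8) via y @ 0.1553  # hit
  → r_3 = 0.1553

ranges = [2.8978, 1.2941, 0.1553]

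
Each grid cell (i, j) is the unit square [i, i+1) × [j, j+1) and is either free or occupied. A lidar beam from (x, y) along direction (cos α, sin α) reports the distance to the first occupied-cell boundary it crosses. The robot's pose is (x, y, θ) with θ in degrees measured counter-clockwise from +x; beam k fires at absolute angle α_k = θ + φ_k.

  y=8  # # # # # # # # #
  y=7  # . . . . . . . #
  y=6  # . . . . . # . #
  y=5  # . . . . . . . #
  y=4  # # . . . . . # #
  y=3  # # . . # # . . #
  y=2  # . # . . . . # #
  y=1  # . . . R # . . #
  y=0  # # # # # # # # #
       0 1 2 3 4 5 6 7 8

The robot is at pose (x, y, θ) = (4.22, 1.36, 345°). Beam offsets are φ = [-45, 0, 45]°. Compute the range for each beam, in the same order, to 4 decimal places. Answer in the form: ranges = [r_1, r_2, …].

beam 1: φ=-45°, α=300°
  direction (0.5000, -0.8660); cell (4,1); t to first gridline: x 1.5600, y 0.4157 (then +2.0000 / +1.1547)
    (4,0) via y @ 0.4157  # hit
  → r_1 = 0.4157
beam 2: φ=0°, α=345°
  direction (0.9659, -0.2588); cell (4,1); t to first gridline: x 0.8075, y 1.3909 (then +1.0353 / +3.8637)
    (5,1) via x @ 0.8075  # hit
  → r_2 = 0.8075
beam 3: φ=45°, α=30°
  direction (0.8660, 0.5000); cell (4,1); t to first gridline: x 0.9007, y 1.2800 (then +1.1547 / +2.0000)
    (5,1) via x @ 0.9007  # hit
  → r_3 = 0.9007

ranges = [0.4157, 0.8075, 0.9007]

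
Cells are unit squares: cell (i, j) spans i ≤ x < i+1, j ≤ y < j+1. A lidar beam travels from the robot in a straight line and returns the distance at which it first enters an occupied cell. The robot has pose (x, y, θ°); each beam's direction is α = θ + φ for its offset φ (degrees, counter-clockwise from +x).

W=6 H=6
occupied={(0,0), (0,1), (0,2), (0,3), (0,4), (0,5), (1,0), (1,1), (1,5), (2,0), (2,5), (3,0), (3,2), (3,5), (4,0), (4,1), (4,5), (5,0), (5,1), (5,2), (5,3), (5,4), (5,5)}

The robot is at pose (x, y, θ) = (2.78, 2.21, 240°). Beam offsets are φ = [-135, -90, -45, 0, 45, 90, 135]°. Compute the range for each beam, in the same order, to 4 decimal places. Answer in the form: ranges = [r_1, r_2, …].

beam 1: φ=-135°, α=105°
  cosα=-0.2588 sinα=0.9659 | (2,2) | tMaxX 3.0137 tMaxY 0.8179 | tΔX 3.8637 tΔY 1.0353
    t=0.8179 [y] (2,3)
    t=1.8531 [y] (2,4)
    t=2.8884 [y] (2,5) — stop
  → r_1 = 2.8884
beam 2: φ=-90°, α=150°
  cosα=-0.8660 sinα=0.5000 | (2,2) | tMaxX 0.9007 tMaxY 1.5800 | tΔX 1.1547 tΔY 2.0000
    t=0.9007 [x] (1,2)
    t=1.5800 [y] (1,3)
    t=2.0554 [x] (0,3) — stop
  → r_2 = 2.0554
beam 3: φ=-45°, α=195°
  cosα=-0.9659 sinα=-0.2588 | (2,2) | tMaxX 0.8075 tMaxY 0.8114 | tΔX 1.0353 tΔY 3.8637
    t=0.8075 [x] (1,2)
    t=0.8114 [y] (1,1) — stop
  → r_3 = 0.8114
beam 4: φ=0°, α=240°
  cosα=-0.5000 sinα=-0.8660 | (2,2) | tMaxX 1.5600 tMaxY 0.2425 | tΔX 2.0000 tΔY 1.1547
    t=0.2425 [y] (2,1)
    t=1.3972 [y] (2,0) — stop
  → r_4 = 1.3972
beam 5: φ=45°, α=285°
  cosα=0.2588 sinα=-0.9659 | (2,2) | tMaxX 0.8500 tMaxY 0.2174 | tΔX 3.8637 tΔY 1.0353
    t=0.2174 [y] (2,1)
    t=0.8500 [x] (3,1)
    t=1.2527 [y] (3,0) — stop
  → r_5 = 1.2527
beam 6: φ=90°, α=330°
  cosα=0.8660 sinα=-0.5000 | (2,2) | tMaxX 0.2540 tMaxY 0.4200 | tΔX 1.1547 tΔY 2.0000
    t=0.2540 [x] (3,2) — stop
  → r_6 = 0.2540
beam 7: φ=135°, α=15°
  cosα=0.9659 sinα=0.2588 | (2,2) | tMaxX 0.2278 tMaxY 3.0523 | tΔX 1.0353 tΔY 3.8637
    t=0.2278 [x] (3,2) — stop
  → r_7 = 0.2278

ranges = [2.8884, 2.0554, 0.8114, 1.3972, 1.2527, 0.2540, 0.2278]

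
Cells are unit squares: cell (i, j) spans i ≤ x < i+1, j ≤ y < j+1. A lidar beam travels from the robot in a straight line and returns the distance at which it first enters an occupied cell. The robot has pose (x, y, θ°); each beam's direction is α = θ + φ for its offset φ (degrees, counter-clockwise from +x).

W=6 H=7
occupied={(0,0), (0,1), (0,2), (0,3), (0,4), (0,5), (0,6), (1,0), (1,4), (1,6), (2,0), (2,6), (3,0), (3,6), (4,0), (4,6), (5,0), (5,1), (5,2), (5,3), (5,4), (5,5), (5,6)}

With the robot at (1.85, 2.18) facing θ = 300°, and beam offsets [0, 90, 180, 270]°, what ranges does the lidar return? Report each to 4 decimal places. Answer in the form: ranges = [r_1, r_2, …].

ranges = [1.3625, 3.6373, 1.7000, 0.9815]

beam 1: φ=0°, α=300°
  direction (0.5000, -0.8660); cell (1,2); t to first gridline: x 0.3000, y 0.2078 (then +2.0000 / +1.1547)
    (1,1) via y @ 0.2078
    (2,1) via x @ 0.3000
    (2,0) via y @ 1.3625  # hit
  → r_1 = 1.3625
beam 2: φ=90°, α=30°
  direction (0.8660, 0.5000); cell (1,2); t to first gridline: x 0.1732, y 1.6400 (then +1.1547 / +2.0000)
    (2,2) via x @ 0.1732
    (3,2) via x @ 1.3279
    (3,3) via y @ 1.6400
    (4,3) via x @ 2.4826
    (5,3) via x @ 3.6373  # hit
  → r_2 = 3.6373
beam 3: φ=180°, α=120°
  direction (-0.5000, 0.8660); cell (1,2); t to first gridline: x 1.7000, y 0.9469 (then +2.0000 / +1.1547)
    (1,3) via y @ 0.9469
    (0,3) via x @ 1.7000  # hit
  → r_3 = 1.7000
beam 4: φ=270°, α=210°
  direction (-0.8660, -0.5000); cell (1,2); t to first gridline: x 0.9815, y 0.3600 (then +1.1547 / +2.0000)
    (1,1) via y @ 0.3600
    (0,1) via x @ 0.9815  # hit
  → r_4 = 0.9815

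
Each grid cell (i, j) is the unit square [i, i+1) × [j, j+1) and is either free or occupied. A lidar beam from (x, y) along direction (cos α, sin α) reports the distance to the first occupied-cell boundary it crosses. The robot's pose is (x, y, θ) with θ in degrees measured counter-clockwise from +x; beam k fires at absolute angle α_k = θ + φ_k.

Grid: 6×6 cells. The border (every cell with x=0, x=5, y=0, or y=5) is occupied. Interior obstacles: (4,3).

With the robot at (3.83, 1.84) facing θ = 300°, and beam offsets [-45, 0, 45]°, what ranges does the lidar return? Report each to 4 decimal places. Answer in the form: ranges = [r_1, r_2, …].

ranges = [0.8696, 0.9699, 1.2113]

beam 1: φ=-45°, α=255°
  direction (-0.2588, -0.9659); cell (3,1); t to first gridline: x 3.2069, y 0.8696 (then +3.8637 / +1.0353)
    (3,0) via y @ 0.8696  # hit
  → r_1 = 0.8696
beam 2: φ=0°, α=300°
  direction (0.5000, -0.8660); cell (3,1); t to first gridline: x 0.3400, y 0.9699 (then +2.0000 / +1.1547)
    (4,1) via x @ 0.3400
    (4,0) via y @ 0.9699  # hit
  → r_2 = 0.9699
beam 3: φ=45°, α=345°
  direction (0.9659, -0.2588); cell (3,1); t to first gridline: x 0.1760, y 3.2455 (then +1.0353 / +3.8637)
    (4,1) via x @ 0.1760
    (5,1) via x @ 1.2113  # hit
  → r_3 = 1.2113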